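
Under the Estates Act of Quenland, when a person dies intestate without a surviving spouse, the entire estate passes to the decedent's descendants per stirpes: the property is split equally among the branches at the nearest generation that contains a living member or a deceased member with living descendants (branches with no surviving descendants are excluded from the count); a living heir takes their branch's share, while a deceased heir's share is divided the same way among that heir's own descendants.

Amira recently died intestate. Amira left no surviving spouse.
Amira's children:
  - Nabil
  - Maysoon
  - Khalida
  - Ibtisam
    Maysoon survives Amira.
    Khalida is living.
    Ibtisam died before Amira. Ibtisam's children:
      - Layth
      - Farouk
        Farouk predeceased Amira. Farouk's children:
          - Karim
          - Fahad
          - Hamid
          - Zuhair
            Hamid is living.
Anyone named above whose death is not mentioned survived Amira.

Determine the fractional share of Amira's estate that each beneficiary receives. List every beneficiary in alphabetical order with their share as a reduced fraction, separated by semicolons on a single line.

Fahad 1/32; Hamid 1/32; Karim 1/32; Khalida 1/4; Layth 1/8; Maysoon 1/4; Nabil 1/4; Zuhair 1/32

There is no surviving spouse, so the entire estate passes to Amira's descendants per stirpes.
The estate is divided into 4 equal shares of 1/4 among Nabil, Maysoon, Khalida, Ibtisam.
Nabil is living and takes 1/4.
Maysoon is living and takes 1/4.
Khalida is living and takes 1/4.
Ibtisam predeceased; the 1/4 allotted to Ibtisam's branch passes to Ibtisam's issue by representation.
The 1/4 is divided into 2 equal shares of 1/8 among Layth, Farouk.
Layth is living and takes 1/8.
Farouk predeceased; the 1/8 allotted to Farouk's branch passes to Farouk's issue by representation.
The 1/8 is divided into 4 equal shares of 1/32 among Karim, Fahad, Hamid, Zuhair.
Karim is living and takes 1/32.
Fahad is living and takes 1/32.
Hamid is living and takes 1/32.
Zuhair is living and takes 1/32.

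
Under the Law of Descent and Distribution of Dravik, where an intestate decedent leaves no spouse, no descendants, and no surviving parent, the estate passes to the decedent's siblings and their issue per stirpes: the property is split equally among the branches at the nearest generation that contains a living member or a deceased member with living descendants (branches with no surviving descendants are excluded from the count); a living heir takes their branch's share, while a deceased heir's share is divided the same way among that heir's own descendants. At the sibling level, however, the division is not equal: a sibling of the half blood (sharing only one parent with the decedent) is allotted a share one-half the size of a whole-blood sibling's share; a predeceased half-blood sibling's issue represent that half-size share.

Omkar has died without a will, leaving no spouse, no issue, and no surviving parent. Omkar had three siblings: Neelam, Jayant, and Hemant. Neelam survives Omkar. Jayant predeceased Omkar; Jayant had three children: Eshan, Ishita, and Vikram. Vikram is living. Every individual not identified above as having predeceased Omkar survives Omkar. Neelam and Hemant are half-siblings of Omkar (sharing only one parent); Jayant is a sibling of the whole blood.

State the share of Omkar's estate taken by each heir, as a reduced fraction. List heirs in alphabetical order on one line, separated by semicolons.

Eshan 1/6; Hemant 1/4; Ishita 1/6; Neelam 1/4; Vikram 1/6

No spouse, descendants, or parent survives, so the estate passes to Omkar's siblings per stirpes.
Half-blood siblings count for one-half the weight of whole-blood siblings at the initial division.
Dividing 1 in proportion to weights (total weight 2): Neelam (weight 1/2) → 1/4; Jayant (weight 1) → 1/2; Hemant (weight 1/2) → 1/4.
Neelam is living and takes 1/4.
Jayant predeceased; the 1/2 allotted to Jayant's branch passes to Jayant's issue by representation.
The 1/2 is divided into 3 equal shares of 1/6 among Eshan, Ishita, Vikram.
Eshan is living and takes 1/6.
Ishita is living and takes 1/6.
Vikram is living and takes 1/6.
Hemant is living and takes 1/4.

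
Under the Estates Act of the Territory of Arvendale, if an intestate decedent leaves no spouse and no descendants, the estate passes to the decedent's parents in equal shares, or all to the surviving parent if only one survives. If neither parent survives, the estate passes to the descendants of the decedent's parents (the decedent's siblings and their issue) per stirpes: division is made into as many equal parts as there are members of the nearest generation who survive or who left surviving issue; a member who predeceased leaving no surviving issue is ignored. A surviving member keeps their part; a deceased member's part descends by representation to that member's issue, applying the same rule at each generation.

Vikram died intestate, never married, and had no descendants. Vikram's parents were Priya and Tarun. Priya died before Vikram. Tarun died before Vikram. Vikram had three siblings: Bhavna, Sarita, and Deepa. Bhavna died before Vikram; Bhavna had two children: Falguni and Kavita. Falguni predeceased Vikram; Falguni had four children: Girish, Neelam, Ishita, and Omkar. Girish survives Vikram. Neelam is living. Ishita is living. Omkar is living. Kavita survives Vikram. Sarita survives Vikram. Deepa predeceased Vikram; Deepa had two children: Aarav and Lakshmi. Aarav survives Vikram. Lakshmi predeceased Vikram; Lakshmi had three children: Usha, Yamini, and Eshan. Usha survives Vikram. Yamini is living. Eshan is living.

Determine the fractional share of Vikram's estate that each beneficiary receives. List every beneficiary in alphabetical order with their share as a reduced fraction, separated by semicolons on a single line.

Aarav 1/6; Eshan 1/18; Girish 1/24; Ishita 1/24; Kavita 1/6; Neelam 1/24; Omkar 1/24; Sarita 1/3; Usha 1/18; Yamini 1/18

Neither parent survives and there are no descendants, so the estate passes to Vikram's siblings and their issue per stirpes.
The estate is divided into 3 equal shares of 1/3 among Bhavna, Sarita, Deepa.
Bhavna predeceased; the 1/3 allotted to Bhavna's branch passes to Bhavna's issue by representation.
The 1/3 is divided into 2 equal shares of 1/6 among Falguni, Kavita.
Falguni predeceased; the 1/6 allotted to Falguni's branch passes to Falguni's issue by representation.
The 1/6 is divided into 4 equal shares of 1/24 among Girish, Neelam, Ishita, Omkar.
Girish is living and takes 1/24.
Neelam is living and takes 1/24.
Ishita is living and takes 1/24.
Omkar is living and takes 1/24.
Kavita is living and takes 1/6.
Sarita is living and takes 1/3.
Deepa predeceased; the 1/3 allotted to Deepa's branch passes to Deepa's issue by representation.
The 1/3 is divided into 2 equal shares of 1/6 among Aarav, Lakshmi.
Aarav is living and takes 1/6.
Lakshmi predeceased; the 1/6 allotted to Lakshmi's branch passes to Lakshmi's issue by representation.
The 1/6 is divided into 3 equal shares of 1/18 among Usha, Yamini, Eshan.
Usha is living and takes 1/18.
Yamini is living and takes 1/18.
Eshan is living and takes 1/18.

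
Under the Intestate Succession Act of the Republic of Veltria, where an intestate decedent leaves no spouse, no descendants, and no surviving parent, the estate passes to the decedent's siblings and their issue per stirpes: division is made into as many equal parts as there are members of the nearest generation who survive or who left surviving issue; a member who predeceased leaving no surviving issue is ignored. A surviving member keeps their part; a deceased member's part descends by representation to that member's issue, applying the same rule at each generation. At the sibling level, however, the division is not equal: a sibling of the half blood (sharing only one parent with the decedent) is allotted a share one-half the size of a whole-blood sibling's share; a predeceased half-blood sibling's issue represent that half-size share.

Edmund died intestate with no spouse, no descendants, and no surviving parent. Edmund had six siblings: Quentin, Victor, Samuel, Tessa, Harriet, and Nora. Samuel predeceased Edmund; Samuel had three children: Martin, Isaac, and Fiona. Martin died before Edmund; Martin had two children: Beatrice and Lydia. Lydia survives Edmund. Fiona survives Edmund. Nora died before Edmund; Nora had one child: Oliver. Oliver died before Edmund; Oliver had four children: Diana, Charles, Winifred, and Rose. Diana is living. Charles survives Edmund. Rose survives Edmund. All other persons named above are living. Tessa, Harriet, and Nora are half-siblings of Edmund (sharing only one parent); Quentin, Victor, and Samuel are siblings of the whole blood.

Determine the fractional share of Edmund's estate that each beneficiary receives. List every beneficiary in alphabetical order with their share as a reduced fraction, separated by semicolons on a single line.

No spouse, descendants, or parent survives, so the estate passes to Edmund's siblings per stirpes.
Half-blood siblings count for one-half the weight of whole-blood siblings at the initial division.
Dividing 1 in proportion to weights (total weight 9/2): Quentin (weight 1) → 2/9; Victor (weight 1) → 2/9; Samuel (weight 1) → 2/9; Tessa (weight 1/2) → 1/9; Harriet (weight 1/2) → 1/9; Nora (weight 1/2) → 1/9.
Quentin is living and takes 2/9.
Victor is living and takes 2/9.
Samuel predeceased; the 2/9 allotted to Samuel's branch passes to Samuel's issue by representation.
The 2/9 is divided into 3 equal shares of 2/27 among Martin, Isaac, Fiona.
Martin predeceased; the 2/27 allotted to Martin's branch passes to Martin's issue by representation.
The 2/27 is divided into 2 equal shares of 1/27 among Beatrice, Lydia.
Beatrice is living and takes 1/27.
Lydia is living and takes 1/27.
Isaac is living and takes 2/27.
Fiona is living and takes 2/27.
Tessa is living and takes 1/9.
Harriet is living and takes 1/9.
Nora predeceased; the 1/9 allotted to Nora's branch passes to Nora's issue by representation.
Oliver's line is the sole branch at this level, so the full 1/9 passes to Oliver's issue by representation.
The 1/9 is divided into 4 equal shares of 1/36 among Diana, Charles, Winifred, Rose.
Diana is living and takes 1/36.
Charles is living and takes 1/36.
Winifred is living and takes 1/36.
Rose is living and takes 1/36.

Beatrice 1/27; Charles 1/36; Diana 1/36; Fiona 2/27; Harriet 1/9; Isaac 2/27; Lydia 1/27; Quentin 2/9; Rose 1/36; Tessa 1/9; Victor 2/9; Winifred 1/36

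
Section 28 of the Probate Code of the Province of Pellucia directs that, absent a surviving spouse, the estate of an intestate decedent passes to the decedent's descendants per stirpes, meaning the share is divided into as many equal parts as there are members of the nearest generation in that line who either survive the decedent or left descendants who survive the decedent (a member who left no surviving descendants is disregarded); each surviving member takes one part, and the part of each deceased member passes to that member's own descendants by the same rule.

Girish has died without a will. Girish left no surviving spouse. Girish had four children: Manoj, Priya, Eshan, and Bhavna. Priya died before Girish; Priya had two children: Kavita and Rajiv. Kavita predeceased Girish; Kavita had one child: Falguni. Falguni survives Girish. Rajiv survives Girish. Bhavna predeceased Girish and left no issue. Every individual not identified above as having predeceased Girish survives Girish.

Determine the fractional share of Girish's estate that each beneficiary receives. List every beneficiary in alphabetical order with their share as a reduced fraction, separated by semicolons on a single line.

There is no surviving spouse, so the entire estate passes to Girish's descendants per stirpes.
Bhavna left no surviving issue, so that branch lapses and is disregarded.
The estate is divided into 3 equal shares of 1/3 among Manoj, Priya, Eshan.
Manoj is living and takes 1/3.
Priya predeceased; the 1/3 allotted to Priya's branch passes to Priya's issue by representation.
The 1/3 is divided into 2 equal shares of 1/6 among Kavita, Rajiv.
Kavita predeceased; the 1/6 allotted to Kavita's branch passes to Kavita's issue by representation.
Falguni is the sole taker at this level and receives the full 1/6.
Rajiv is living and takes 1/6.
Eshan is living and takes 1/3.

Eshan 1/3; Falguni 1/6; Manoj 1/3; Rajiv 1/6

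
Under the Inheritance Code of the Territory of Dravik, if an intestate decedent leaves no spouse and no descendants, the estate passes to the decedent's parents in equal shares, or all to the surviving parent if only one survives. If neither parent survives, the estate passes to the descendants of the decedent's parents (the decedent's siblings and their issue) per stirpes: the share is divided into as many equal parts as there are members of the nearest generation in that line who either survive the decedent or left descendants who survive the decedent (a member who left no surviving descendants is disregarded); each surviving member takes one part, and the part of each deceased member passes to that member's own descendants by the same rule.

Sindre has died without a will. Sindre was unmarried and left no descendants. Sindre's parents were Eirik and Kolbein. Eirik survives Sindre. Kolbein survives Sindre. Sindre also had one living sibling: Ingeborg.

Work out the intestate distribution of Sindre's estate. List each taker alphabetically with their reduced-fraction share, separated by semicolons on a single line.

Both parents survive, so Eirik and Kolbein each take 1/2. The siblings take nothing because a surviving parent has priority.

Eirik 1/2; Kolbein 1/2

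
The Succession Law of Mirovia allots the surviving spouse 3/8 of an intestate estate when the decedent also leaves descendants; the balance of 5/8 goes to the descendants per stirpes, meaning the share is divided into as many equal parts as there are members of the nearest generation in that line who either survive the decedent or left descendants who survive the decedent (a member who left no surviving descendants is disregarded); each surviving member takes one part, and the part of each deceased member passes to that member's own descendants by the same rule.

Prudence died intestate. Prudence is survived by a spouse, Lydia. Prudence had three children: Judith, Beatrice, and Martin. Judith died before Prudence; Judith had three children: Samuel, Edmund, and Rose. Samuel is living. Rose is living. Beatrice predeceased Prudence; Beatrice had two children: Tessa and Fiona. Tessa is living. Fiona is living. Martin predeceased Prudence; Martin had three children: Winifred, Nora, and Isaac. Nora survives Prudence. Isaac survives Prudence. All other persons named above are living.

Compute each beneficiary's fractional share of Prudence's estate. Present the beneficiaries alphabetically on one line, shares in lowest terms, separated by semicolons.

Lydia, as surviving spouse, takes 3/8.
The remaining 5/8 passes to Prudence's descendants per stirpes.
The 5/8 is divided into 3 equal shares of 5/24 among Judith, Beatrice, Martin.
Judith predeceased; the 5/24 allotted to Judith's branch passes to Judith's issue by representation.
The 5/24 is divided into 3 equal shares of 5/72 among Samuel, Edmund, Rose.
Samuel is living and takes 5/72.
Edmund is living and takes 5/72.
Rose is living and takes 5/72.
Beatrice predeceased; the 5/24 allotted to Beatrice's branch passes to Beatrice's issue by representation.
The 5/24 is divided into 2 equal shares of 5/48 among Tessa, Fiona.
Tessa is living and takes 5/48.
Fiona is living and takes 5/48.
Martin predeceased; the 5/24 allotted to Martin's branch passes to Martin's issue by representation.
The 5/24 is divided into 3 equal shares of 5/72 among Winifred, Nora, Isaac.
Winifred is living and takes 5/72.
Nora is living and takes 5/72.
Isaac is living and takes 5/72.

Edmund 5/72; Fiona 5/48; Isaac 5/72; Lydia 3/8; Nora 5/72; Rose 5/72; Samuel 5/72; Tessa 5/48; Winifred 5/72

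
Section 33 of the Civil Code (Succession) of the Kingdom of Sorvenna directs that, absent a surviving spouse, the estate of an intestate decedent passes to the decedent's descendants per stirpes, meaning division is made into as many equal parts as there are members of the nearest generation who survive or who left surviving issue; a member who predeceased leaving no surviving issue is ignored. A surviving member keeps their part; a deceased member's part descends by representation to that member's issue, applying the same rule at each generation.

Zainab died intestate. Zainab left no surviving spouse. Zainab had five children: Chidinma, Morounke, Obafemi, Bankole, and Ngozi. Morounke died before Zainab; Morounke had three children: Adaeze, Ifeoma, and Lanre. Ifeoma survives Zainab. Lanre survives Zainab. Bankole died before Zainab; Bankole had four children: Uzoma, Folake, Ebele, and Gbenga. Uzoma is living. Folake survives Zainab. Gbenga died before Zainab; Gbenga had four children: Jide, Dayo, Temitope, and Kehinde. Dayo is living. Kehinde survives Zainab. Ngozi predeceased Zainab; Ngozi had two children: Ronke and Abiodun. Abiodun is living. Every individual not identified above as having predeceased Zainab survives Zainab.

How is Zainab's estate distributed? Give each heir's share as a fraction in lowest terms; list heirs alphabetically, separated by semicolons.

There is no surviving spouse, so the entire estate passes to Zainab's descendants per stirpes.
The estate is divided into 5 equal shares of 1/5 among Chidinma, Morounke, Obafemi, Bankole, Ngozi.
Chidinma is living and takes 1/5.
Morounke predeceased; the 1/5 allotted to Morounke's branch passes to Morounke's issue by representation.
The 1/5 is divided into 3 equal shares of 1/15 among Adaeze, Ifeoma, Lanre.
Adaeze is living and takes 1/15.
Ifeoma is living and takes 1/15.
Lanre is living and takes 1/15.
Obafemi is living and takes 1/5.
Bankole predeceased; the 1/5 allotted to Bankole's branch passes to Bankole's issue by representation.
The 1/5 is divided into 4 equal shares of 1/20 among Uzoma, Folake, Ebele, Gbenga.
Uzoma is living and takes 1/20.
Folake is living and takes 1/20.
Ebele is living and takes 1/20.
Gbenga predeceased; the 1/20 allotted to Gbenga's branch passes to Gbenga's issue by representation.
The 1/20 is divided into 4 equal shares of 1/80 among Jide, Dayo, Temitope, Kehinde.
Jide is living and takes 1/80.
Dayo is living and takes 1/80.
Temitope is living and takes 1/80.
Kehinde is living and takes 1/80.
Ngozi predeceased; the 1/5 allotted to Ngozi's branch passes to Ngozi's issue by representation.
The 1/5 is divided into 2 equal shares of 1/10 among Ronke, Abiodun.
Ronke is living and takes 1/10.
Abiodun is living and takes 1/10.

Abiodun 1/10; Adaeze 1/15; Chidinma 1/5; Dayo 1/80; Ebele 1/20; Folake 1/20; Ifeoma 1/15; Jide 1/80; Kehinde 1/80; Lanre 1/15; Obafemi 1/5; Ronke 1/10; Temitope 1/80; Uzoma 1/20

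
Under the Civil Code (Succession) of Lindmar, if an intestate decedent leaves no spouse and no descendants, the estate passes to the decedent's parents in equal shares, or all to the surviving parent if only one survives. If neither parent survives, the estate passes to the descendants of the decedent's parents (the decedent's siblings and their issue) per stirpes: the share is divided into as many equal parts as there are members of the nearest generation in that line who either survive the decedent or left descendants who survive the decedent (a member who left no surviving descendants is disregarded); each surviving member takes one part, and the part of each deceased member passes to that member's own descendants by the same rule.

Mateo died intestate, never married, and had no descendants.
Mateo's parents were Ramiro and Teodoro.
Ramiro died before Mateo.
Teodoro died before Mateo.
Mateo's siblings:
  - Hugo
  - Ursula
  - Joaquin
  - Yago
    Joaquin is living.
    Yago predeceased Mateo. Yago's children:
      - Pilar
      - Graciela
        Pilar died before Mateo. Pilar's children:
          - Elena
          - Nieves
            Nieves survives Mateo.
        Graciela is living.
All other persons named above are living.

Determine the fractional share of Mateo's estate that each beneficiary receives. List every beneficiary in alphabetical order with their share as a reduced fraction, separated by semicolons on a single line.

Elena 1/16; Graciela 1/8; Hugo 1/4; Joaquin 1/4; Nieves 1/16; Ursula 1/4

Neither parent survives and there are no descendants, so the estate passes to Mateo's siblings and their issue per stirpes.
The estate is divided into 4 equal shares of 1/4 among Hugo, Ursula, Joaquin, Yago.
Hugo is living and takes 1/4.
Ursula is living and takes 1/4.
Joaquin is living and takes 1/4.
Yago predeceased; the 1/4 allotted to Yago's branch passes to Yago's issue by representation.
The 1/4 is divided into 2 equal shares of 1/8 among Pilar, Graciela.
Pilar predeceased; the 1/8 allotted to Pilar's branch passes to Pilar's issue by representation.
The 1/8 is divided into 2 equal shares of 1/16 among Elena, Nieves.
Elena is living and takes 1/16.
Nieves is living and takes 1/16.
Graciela is living and takes 1/8.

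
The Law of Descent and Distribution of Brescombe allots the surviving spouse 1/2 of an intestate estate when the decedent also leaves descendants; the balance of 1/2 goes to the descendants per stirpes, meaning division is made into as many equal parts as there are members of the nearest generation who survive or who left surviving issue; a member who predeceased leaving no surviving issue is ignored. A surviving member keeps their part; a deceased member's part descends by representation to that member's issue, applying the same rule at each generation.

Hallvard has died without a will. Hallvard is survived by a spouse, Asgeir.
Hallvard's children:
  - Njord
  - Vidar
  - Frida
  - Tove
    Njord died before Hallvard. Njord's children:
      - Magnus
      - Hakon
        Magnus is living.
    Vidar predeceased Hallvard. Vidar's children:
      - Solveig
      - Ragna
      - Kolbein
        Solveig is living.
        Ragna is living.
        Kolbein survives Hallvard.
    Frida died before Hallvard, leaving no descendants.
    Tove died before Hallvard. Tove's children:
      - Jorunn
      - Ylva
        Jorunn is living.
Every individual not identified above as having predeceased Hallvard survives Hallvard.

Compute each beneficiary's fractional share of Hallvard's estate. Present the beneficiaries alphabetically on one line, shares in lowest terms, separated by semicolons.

Asgeir 1/2; Hakon 1/12; Jorunn 1/12; Kolbein 1/18; Magnus 1/12; Ragna 1/18; Solveig 1/18; Ylva 1/12

Asgeir, as surviving spouse, takes 1/2.
The remaining 1/2 passes to Hallvard's descendants per stirpes.
Frida left no surviving issue, so that branch lapses and is disregarded.
The 1/2 is divided into 3 equal shares of 1/6 among Njord, Vidar, Tove.
Njord predeceased; the 1/6 allotted to Njord's branch passes to Njord's issue by representation.
The 1/6 is divided into 2 equal shares of 1/12 among Magnus, Hakon.
Magnus is living and takes 1/12.
Hakon is living and takes 1/12.
Vidar predeceased; the 1/6 allotted to Vidar's branch passes to Vidar's issue by representation.
The 1/6 is divided into 3 equal shares of 1/18 among Solveig, Ragna, Kolbein.
Solveig is living and takes 1/18.
Ragna is living and takes 1/18.
Kolbein is living and takes 1/18.
Tove predeceased; the 1/6 allotted to Tove's branch passes to Tove's issue by representation.
The 1/6 is divided into 2 equal shares of 1/12 among Jorunn, Ylva.
Jorunn is living and takes 1/12.
Ylva is living and takes 1/12.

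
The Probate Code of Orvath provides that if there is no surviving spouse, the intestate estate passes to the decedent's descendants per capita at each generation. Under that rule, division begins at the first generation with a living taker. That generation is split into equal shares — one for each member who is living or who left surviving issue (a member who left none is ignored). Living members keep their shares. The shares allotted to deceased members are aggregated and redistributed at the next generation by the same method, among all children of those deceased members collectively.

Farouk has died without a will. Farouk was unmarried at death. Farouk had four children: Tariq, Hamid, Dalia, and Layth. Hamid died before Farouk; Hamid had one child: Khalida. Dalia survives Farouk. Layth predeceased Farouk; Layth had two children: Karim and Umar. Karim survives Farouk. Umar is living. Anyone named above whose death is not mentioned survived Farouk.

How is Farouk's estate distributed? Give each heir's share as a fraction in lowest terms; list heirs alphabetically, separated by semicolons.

There is no surviving spouse, so the entire estate passes to Farouk's descendants per capita at each generation.
At generation 1 (Tariq, Hamid, Dalia, Layth) there are 4 shares of (1)/4 = 1/4 each.
Living: Tariq and Dalia — each takes 1/4.
Deceased: Hamid and Layth. Their combined 1/2 is pooled and carried to generation 2.
At generation 2 (Khalida, Karim, Umar) there are 3 shares of (1/2)/3 = 1/6 each.
Living: Khalida, Karim, and Umar — each takes 1/6.

Dalia 1/4; Karim 1/6; Khalida 1/6; Tariq 1/4; Umar 1/6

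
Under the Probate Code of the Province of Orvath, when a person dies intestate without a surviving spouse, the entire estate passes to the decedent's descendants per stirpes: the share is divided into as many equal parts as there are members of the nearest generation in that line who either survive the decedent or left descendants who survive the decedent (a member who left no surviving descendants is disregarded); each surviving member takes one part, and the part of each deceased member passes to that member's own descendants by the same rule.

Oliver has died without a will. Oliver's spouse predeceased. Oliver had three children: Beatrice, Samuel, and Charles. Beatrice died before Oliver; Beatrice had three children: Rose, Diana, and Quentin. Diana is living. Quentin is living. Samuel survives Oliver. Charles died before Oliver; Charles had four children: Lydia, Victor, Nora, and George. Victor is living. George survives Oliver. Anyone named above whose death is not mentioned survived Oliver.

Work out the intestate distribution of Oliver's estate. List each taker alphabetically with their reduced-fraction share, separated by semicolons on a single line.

Diana 1/9; George 1/12; Lydia 1/12; Nora 1/12; Quentin 1/9; Rose 1/9; Samuel 1/3; Victor 1/12

There is no surviving spouse, so the entire estate passes to Oliver's descendants per stirpes.
The estate is divided into 3 equal shares of 1/3 among Beatrice, Samuel, Charles.
Beatrice predeceased; the 1/3 allotted to Beatrice's branch passes to Beatrice's issue by representation.
The 1/3 is divided into 3 equal shares of 1/9 among Rose, Diana, Quentin.
Rose is living and takes 1/9.
Diana is living and takes 1/9.
Quentin is living and takes 1/9.
Samuel is living and takes 1/3.
Charles predeceased; the 1/3 allotted to Charles's branch passes to Charles's issue by representation.
The 1/3 is divided into 4 equal shares of 1/12 among Lydia, Victor, Nora, George.
Lydia is living and takes 1/12.
Victor is living and takes 1/12.
Nora is living and takes 1/12.
George is living and takes 1/12.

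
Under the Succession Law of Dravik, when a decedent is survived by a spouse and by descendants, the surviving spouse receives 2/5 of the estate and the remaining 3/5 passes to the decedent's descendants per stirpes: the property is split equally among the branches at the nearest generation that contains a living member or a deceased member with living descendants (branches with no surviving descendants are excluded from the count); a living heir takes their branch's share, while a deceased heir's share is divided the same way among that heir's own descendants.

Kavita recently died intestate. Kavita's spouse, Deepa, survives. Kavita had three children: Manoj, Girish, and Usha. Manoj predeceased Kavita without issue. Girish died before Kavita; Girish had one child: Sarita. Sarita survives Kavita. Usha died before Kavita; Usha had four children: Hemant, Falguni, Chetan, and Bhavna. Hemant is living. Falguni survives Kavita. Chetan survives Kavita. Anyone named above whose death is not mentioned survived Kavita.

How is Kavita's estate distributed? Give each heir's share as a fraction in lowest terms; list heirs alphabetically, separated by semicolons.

Bhavna 3/40; Chetan 3/40; Deepa 2/5; Falguni 3/40; Hemant 3/40; Sarita 3/10

Deepa, as surviving spouse, takes 2/5.
The remaining 3/5 passes to Kavita's descendants per stirpes.
Manoj left no surviving issue, so that branch lapses and is disregarded.
The 3/5 is divided into 2 equal shares of 3/10 among Girish, Usha.
Girish predeceased; the 3/10 allotted to Girish's branch passes to Girish's issue by representation.
Sarita is the sole taker at this level and receives the full 3/10.
Usha predeceased; the 3/10 allotted to Usha's branch passes to Usha's issue by representation.
The 3/10 is divided into 4 equal shares of 3/40 among Hemant, Falguni, Chetan, Bhavna.
Hemant is living and takes 3/40.
Falguni is living and takes 3/40.
Chetan is living and takes 3/40.
Bhavna is living and takes 3/40.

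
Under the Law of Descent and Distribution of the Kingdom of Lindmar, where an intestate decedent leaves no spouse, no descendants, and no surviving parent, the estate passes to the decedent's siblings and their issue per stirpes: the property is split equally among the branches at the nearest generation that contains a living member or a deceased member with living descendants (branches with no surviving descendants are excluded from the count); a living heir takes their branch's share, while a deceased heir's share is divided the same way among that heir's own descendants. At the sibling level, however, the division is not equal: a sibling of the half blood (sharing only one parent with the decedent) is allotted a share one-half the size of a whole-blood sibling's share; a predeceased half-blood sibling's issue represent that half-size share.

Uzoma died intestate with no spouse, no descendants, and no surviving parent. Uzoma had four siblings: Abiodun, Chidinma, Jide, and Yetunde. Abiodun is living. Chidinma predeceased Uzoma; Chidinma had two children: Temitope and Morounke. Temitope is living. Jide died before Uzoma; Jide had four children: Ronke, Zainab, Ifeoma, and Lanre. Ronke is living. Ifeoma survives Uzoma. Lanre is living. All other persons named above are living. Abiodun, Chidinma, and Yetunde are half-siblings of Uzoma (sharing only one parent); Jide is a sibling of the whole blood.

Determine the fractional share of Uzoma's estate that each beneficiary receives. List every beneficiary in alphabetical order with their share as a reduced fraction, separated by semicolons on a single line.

No spouse, descendants, or parent survives, so the estate passes to Uzoma's siblings per stirpes.
Half-blood siblings count for one-half the weight of whole-blood siblings at the initial division.
Dividing 1 in proportion to weights (total weight 5/2): Abiodun (weight 1/2) → 1/5; Chidinma (weight 1/2) → 1/5; Jide (weight 1) → 2/5; Yetunde (weight 1/2) → 1/5.
Abiodun is living and takes 1/5.
Chidinma predeceased; the 1/5 allotted to Chidinma's branch passes to Chidinma's issue by representation.
The 1/5 is divided into 2 equal shares of 1/10 among Temitope, Morounke.
Temitope is living and takes 1/10.
Morounke is living and takes 1/10.
Jide predeceased; the 2/5 allotted to Jide's branch passes to Jide's issue by representation.
The 2/5 is divided into 4 equal shares of 1/10 among Ronke, Zainab, Ifeoma, Lanre.
Ronke is living and takes 1/10.
Zainab is living and takes 1/10.
Ifeoma is living and takes 1/10.
Lanre is living and takes 1/10.
Yetunde is living and takes 1/5.

Abiodun 1/5; Ifeoma 1/10; Lanre 1/10; Morounke 1/10; Ronke 1/10; Temitope 1/10; Yetunde 1/5; Zainab 1/10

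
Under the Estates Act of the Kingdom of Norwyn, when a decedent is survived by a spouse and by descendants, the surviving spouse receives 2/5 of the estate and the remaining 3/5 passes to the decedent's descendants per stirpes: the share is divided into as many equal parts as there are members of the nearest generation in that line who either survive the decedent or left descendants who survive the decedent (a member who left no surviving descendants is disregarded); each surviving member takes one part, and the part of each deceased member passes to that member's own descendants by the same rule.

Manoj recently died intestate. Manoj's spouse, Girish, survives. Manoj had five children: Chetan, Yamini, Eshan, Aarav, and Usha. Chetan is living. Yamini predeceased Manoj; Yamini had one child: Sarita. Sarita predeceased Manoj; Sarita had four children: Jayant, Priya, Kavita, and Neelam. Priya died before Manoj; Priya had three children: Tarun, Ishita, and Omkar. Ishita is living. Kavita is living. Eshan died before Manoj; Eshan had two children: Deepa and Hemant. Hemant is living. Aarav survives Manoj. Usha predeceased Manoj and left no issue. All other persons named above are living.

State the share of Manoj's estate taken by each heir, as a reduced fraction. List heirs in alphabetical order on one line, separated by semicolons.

Girish, as surviving spouse, takes 2/5.
The remaining 3/5 passes to Manoj's descendants per stirpes.
Usha left no surviving issue, so that branch lapses and is disregarded.
The 3/5 is divided into 4 equal shares of 3/20 among Chetan, Yamini, Eshan, Aarav.
Chetan is living and takes 3/20.
Yamini predeceased; the 3/20 allotted to Yamini's branch passes to Yamini's issue by representation.
Sarita's line is the sole branch at this level, so the full 3/20 passes to Sarita's issue by representation.
The 3/20 is divided into 4 equal shares of 3/80 among Jayant, Priya, Kavita, Neelam.
Jayant is living and takes 3/80.
Priya predeceased; the 3/80 allotted to Priya's branch passes to Priya's issue by representation.
The 3/80 is divided into 3 equal shares of 1/80 among Tarun, Ishita, Omkar.
Tarun is living and takes 1/80.
Ishita is living and takes 1/80.
Omkar is living and takes 1/80.
Kavita is living and takes 3/80.
Neelam is living and takes 3/80.
Eshan predeceased; the 3/20 allotted to Eshan's branch passes to Eshan's issue by representation.
The 3/20 is divided into 2 equal shares of 3/40 among Deepa, Hemant.
Deepa is living and takes 3/40.
Hemant is living and takes 3/40.
Aarav is living and takes 3/20.

Aarav 3/20; Chetan 3/20; Deepa 3/40; Girish 2/5; Hemant 3/40; Ishita 1/80; Jayant 3/80; Kavita 3/80; Neelam 3/80; Omkar 1/80; Tarun 1/80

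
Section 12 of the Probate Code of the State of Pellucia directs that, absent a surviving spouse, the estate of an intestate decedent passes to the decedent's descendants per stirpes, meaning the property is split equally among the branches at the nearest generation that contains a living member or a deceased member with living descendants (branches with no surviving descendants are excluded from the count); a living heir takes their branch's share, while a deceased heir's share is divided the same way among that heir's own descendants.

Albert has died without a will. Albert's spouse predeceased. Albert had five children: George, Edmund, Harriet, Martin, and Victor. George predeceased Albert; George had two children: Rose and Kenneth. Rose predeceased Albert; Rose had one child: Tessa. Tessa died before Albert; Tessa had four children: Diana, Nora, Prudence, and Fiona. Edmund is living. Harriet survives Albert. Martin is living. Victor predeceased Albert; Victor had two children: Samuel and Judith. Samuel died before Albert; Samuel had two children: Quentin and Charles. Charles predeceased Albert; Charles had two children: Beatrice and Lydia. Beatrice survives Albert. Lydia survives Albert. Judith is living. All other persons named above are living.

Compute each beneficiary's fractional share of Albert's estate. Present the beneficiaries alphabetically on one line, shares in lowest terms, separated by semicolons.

Beatrice 1/40; Diana 1/40; Edmund 1/5; Fiona 1/40; Harriet 1/5; Judith 1/10; Kenneth 1/10; Lydia 1/40; Martin 1/5; Nora 1/40; Prudence 1/40; Quentin 1/20

There is no surviving spouse, so the entire estate passes to Albert's descendants per stirpes.
The estate is divided into 5 equal shares of 1/5 among George, Edmund, Harriet, Martin, Victor.
George predeceased; the 1/5 allotted to George's branch passes to George's issue by representation.
The 1/5 is divided into 2 equal shares of 1/10 among Rose, Kenneth.
Rose predeceased; the 1/10 allotted to Rose's branch passes to Rose's issue by representation.
Tessa's line is the sole branch at this level, so the full 1/10 passes to Tessa's issue by representation.
The 1/10 is divided into 4 equal shares of 1/40 among Diana, Nora, Prudence, Fiona.
Diana is living and takes 1/40.
Nora is living and takes 1/40.
Prudence is living and takes 1/40.
Fiona is living and takes 1/40.
Kenneth is living and takes 1/10.
Edmund is living and takes 1/5.
Harriet is living and takes 1/5.
Martin is living and takes 1/5.
Victor predeceased; the 1/5 allotted to Victor's branch passes to Victor's issue by representation.
The 1/5 is divided into 2 equal shares of 1/10 among Samuel, Judith.
Samuel predeceased; the 1/10 allotted to Samuel's branch passes to Samuel's issue by representation.
The 1/10 is divided into 2 equal shares of 1/20 among Quentin, Charles.
Quentin is living and takes 1/20.
Charles predeceased; the 1/20 allotted to Charles's branch passes to Charles's issue by representation.
The 1/20 is divided into 2 equal shares of 1/40 among Beatrice, Lydia.
Beatrice is living and takes 1/40.
Lydia is living and takes 1/40.
Judith is living and takes 1/10.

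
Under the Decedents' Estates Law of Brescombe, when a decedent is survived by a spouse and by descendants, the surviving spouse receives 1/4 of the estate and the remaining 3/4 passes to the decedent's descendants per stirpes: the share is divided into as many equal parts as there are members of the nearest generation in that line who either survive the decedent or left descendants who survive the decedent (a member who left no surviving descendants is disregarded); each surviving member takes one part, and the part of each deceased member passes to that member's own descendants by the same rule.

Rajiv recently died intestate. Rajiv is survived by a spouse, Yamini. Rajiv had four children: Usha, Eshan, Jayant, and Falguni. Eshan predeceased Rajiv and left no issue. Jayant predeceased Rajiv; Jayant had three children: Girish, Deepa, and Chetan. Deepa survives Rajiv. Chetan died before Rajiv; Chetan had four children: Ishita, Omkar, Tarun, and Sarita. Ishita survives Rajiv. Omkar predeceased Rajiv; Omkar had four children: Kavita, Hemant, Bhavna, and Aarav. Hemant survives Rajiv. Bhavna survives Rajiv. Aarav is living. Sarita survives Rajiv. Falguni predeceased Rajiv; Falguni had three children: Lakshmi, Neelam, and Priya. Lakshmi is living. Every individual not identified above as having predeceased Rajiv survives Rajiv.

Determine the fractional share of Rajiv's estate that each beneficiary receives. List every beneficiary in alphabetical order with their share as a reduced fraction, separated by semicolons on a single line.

Aarav 1/192; Bhavna 1/192; Deepa 1/12; Girish 1/12; Hemant 1/192; Ishita 1/48; Kavita 1/192; Lakshmi 1/12; Neelam 1/12; Priya 1/12; Sarita 1/48; Tarun 1/48; Usha 1/4; Yamini 1/4

Yamini, as surviving spouse, takes 1/4.
The remaining 3/4 passes to Rajiv's descendants per stirpes.
Eshan left no surviving issue, so that branch lapses and is disregarded.
The 3/4 is divided into 3 equal shares of 1/4 among Usha, Jayant, Falguni.
Usha is living and takes 1/4.
Jayant predeceased; the 1/4 allotted to Jayant's branch passes to Jayant's issue by representation.
The 1/4 is divided into 3 equal shares of 1/12 among Girish, Deepa, Chetan.
Girish is living and takes 1/12.
Deepa is living and takes 1/12.
Chetan predeceased; the 1/12 allotted to Chetan's branch passes to Chetan's issue by representation.
The 1/12 is divided into 4 equal shares of 1/48 among Ishita, Omkar, Tarun, Sarita.
Ishita is living and takes 1/48.
Omkar predeceased; the 1/48 allotted to Omkar's branch passes to Omkar's issue by representation.
The 1/48 is divided into 4 equal shares of 1/192 among Kavita, Hemant, Bhavna, Aarav.
Kavita is living and takes 1/192.
Hemant is living and takes 1/192.
Bhavna is living and takes 1/192.
Aarav is living and takes 1/192.
Tarun is living and takes 1/48.
Sarita is living and takes 1/48.
Falguni predeceased; the 1/4 allotted to Falguni's branch passes to Falguni's issue by representation.
The 1/4 is divided into 3 equal shares of 1/12 among Lakshmi, Neelam, Priya.
Lakshmi is living and takes 1/12.
Neelam is living and takes 1/12.
Priya is living and takes 1/12.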